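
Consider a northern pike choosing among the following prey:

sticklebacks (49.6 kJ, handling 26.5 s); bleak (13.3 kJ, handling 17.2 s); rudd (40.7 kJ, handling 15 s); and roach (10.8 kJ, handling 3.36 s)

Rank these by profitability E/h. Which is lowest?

Profitability E/h (kJ/s): sticklebacks = 49.6/26.5 = 1.87, bleak = 13.3/17.2 = 0.773, rudd = 40.7/15 = 2.71, roach = 10.8/3.36 = 3.21.
Ranked: roach > rudd > sticklebacks > bleak.

bleak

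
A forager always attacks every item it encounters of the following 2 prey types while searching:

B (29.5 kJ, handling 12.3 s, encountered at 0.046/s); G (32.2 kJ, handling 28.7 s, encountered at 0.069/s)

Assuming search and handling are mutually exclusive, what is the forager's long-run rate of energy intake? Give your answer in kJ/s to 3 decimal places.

Energy encountered per unit search time: 0.046×29.5 + 0.069×32.2 = 3.579 kJ/s.
Handling time per unit search time: 0.046×12.3 + 0.069×28.7 = 2.546.
Rate = 3.579/(1 + 2.546) = 1.009 kJ/s.

1.009 kJ/s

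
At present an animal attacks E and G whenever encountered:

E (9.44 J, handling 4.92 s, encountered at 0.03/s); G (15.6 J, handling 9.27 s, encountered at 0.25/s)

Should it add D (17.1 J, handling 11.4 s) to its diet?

Yes

On E and G alone, R = ΣλE/(1+Σλh) = 4.183/3.465 = 1.207 J/s.
Profitability of D: 17.1/11.4 = 1.5 J/s.
1.5 > 1.207, so adding D raises the average — include it.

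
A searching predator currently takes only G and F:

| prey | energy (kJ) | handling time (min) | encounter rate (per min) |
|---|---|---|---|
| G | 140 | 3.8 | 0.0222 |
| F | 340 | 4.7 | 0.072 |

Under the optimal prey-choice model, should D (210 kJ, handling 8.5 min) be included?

Current rate: (0.0222×140 + 0.072×340)/(1 + 0.0222×3.8 + 0.072×4.7) = 19.39 kJ/min.
Profitability of D: 210/8.5 = 24.71 kJ/min.
Since 24.71 > R, including D increases the long-run rate.

Yes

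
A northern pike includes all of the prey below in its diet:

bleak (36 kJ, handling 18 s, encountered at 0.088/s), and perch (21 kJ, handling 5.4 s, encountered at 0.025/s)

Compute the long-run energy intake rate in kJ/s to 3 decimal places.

1.358 kJ/s

Energy encountered per unit search time: 0.088×36 + 0.025×21 = 3.693 kJ/s.
Handling time per unit search time: 0.088×18 + 0.025×5.4 = 1.719.
Rate = 3.693/(1 + 1.719) = 1.358 kJ/s.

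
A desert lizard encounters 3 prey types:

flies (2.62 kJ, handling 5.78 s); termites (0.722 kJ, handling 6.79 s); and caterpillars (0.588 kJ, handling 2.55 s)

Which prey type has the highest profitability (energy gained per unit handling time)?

Profitability E/h (kJ/s): flies = 2.62/5.78 = 0.453, termites = 0.722/6.79 = 0.106, caterpillars = 0.588/2.55 = 0.231.
Ranked: flies > caterpillars > termites.

flies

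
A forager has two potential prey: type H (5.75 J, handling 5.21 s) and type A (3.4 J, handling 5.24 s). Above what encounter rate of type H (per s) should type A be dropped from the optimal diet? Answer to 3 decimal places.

The zero-one rule: include type A iff E₂/h₂ > λE₁/(1+λh₁). Equality gives the switch point.
λE₁h₂ = E₂ + λE₂h₁ ⇒ λ = E₂/(E₁h₂ − E₂h₁) = 3.4/(30.13 − 17.71) = 0.2738 per s.

0.274 per s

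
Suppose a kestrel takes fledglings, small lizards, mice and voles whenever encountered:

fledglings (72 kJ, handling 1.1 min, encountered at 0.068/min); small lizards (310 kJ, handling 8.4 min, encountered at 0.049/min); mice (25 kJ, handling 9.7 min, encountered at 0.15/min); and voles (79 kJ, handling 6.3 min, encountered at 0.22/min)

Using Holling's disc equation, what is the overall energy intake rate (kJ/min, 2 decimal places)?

R = Σλ_iE_i / (1 + Σλ_ih_i)
Numerator: 0.068×72 + 0.049×310 + 0.15×25 + 0.22×79 = 41.22
Denominator: 1 + 0.068×1.1 + 0.049×8.4 + 0.15×9.7 + 0.22×6.3 = 4.327
R = 41.22/4.327 = 9.524 kJ/min

9.52 kJ/min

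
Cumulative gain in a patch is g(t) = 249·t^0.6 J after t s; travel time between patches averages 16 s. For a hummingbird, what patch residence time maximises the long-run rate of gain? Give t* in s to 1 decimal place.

Optimal t* satisfies g'(t*) = g(t*)/(T + t*).
g'(t) = 0.6·249·t^-0.4. Setting 0.6·249·t^-0.4 = 249·t^0.6/(16+t) gives 0.6(16+t) = t, so 0.40·t = 0.6×16.
t* = 0.6×16/0.40 = 24 s.

24.0 s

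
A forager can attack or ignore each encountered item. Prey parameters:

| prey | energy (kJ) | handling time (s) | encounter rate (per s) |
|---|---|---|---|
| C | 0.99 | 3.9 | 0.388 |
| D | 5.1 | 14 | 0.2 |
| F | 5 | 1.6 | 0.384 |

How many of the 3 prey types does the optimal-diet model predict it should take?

E/h in descending order: F 3.12, D 0.364, C 0.254 kJ/s. The optimal diet is the largest prefix of this list for which every included type satisfies E_i/h_i > R on the types above it.
Rate on top 1: 1.189. D: 0.364 < 1.189 → exclude; stop.
Optimal diet: F — 1 of 3 types.

1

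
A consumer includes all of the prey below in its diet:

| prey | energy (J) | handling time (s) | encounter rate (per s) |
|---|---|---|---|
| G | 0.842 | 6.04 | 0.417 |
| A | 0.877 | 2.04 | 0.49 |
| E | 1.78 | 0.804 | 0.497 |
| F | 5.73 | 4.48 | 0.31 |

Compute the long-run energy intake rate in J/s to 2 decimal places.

Energy encountered per unit search time: 0.417×0.842 + 0.49×0.877 + 0.497×1.78 + 0.31×5.73 = 3.442 J/s.
Handling time per unit search time: 0.417×6.04 + 0.49×2.04 + 0.497×0.804 + 0.31×4.48 = 5.307.
Rate = 3.442/(1 + 5.307) = 0.5457 J/s.

0.55 J/s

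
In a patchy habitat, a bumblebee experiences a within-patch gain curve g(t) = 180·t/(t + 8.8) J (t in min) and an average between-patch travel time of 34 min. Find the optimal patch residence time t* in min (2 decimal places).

17.30 min

Maximise g(t)/(T+t): set derivative to zero → g'(t)(T+t) = g(t).
g'(t) = 180·8.8/(t + 8.8)². Setting 180·8.8/(t+8.8)² = 180t/[(t+8.8)(34+t)] gives 8.8(34+t) = t(t+8.8), so t² = 8.8×34 = 299.2.
t* = √299.2 = 17.3 min.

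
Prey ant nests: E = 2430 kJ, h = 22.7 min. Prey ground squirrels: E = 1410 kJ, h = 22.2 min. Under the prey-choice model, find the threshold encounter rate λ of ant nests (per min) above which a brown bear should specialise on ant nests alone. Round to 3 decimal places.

0.064 per min

Drop ground squirrels once their profitability E₂/h₂ falls below the rate achievable on ant nests alone: E₂/h₂ = λE₁/(1 + λh₁).
Solve for λ: λE₁h₂ = E₂(1 + λh₁) → λ(E₁h₂ − E₂h₁) = E₂ → λ = E₂/(E₁h₂ − E₂h₁).
λ = 1410/(2430×22.2 − 1410×22.7) = 1410/2.194e+04 = 0.06427 per min.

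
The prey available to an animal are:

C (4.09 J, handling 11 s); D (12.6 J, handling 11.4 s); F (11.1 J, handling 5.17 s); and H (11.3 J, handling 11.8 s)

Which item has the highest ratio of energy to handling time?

F

In descending order of E/h:
F: 11.1/5.17 = 2.15 J/s
D: 12.6/11.4 = 1.11 J/s
H: 11.3/11.8 = 0.958 J/s
C: 4.09/11 = 0.372 J/s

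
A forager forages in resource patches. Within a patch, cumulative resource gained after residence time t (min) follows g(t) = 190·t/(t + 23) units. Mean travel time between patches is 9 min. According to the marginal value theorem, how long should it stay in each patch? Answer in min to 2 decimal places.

14.39 min

Optimal t* satisfies g'(t*) = g(t*)/(T + t*).
g'(t) = 190·23/(t + 23)². Setting 190·23/(t+23)² = 190t/[(t+23)(9+t)] gives 23(9+t) = t(t+23), so t² = 23×9 = 207.
t* = √207 = 14.39 min.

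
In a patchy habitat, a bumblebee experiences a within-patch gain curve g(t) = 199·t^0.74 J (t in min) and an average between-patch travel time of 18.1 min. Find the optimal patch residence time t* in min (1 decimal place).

51.5 min

Optimal t* satisfies g'(t*) = g(t*)/(T + t*).
g'(t) = 0.74·199·t^-0.26. Setting 0.74·199·t^-0.26 = 199·t^0.74/(18.1+t) gives 0.74(18.1+t) = t, so 0.26·t = 0.74×18.1.
t* = 0.74×18.1/0.26 = 51.52 min.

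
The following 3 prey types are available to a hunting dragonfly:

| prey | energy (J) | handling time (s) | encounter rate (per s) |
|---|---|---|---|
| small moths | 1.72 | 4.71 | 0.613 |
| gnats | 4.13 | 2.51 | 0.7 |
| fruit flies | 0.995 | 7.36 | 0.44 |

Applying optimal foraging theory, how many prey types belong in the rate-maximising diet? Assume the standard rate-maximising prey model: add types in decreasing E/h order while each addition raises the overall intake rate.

E/h in descending order: gnats 1.65, small moths 0.365, fruit flies 0.135 J/s. The optimal diet is the largest prefix of this list for which every included type satisfies E_i/h_i > R on the types above it.
Rate on top 1: 1.049. small moths: 0.365 < 1.049 → exclude; stop.
Optimal diet: gnats — 1 of 3 types.

1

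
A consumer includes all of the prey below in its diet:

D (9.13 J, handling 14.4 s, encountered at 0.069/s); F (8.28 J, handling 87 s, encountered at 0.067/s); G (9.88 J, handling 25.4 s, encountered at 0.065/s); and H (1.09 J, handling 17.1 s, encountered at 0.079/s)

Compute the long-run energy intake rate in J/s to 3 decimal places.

0.177 J/s

Energy encountered per unit search time: 0.069×9.13 + 0.067×8.28 + 0.065×9.88 + 0.079×1.09 = 1.913 J/s.
Handling time per unit search time: 0.069×14.4 + 0.067×87 + 0.065×25.4 + 0.079×17.1 = 9.825.
Rate = 1.913/(1 + 9.825) = 0.1767 J/s.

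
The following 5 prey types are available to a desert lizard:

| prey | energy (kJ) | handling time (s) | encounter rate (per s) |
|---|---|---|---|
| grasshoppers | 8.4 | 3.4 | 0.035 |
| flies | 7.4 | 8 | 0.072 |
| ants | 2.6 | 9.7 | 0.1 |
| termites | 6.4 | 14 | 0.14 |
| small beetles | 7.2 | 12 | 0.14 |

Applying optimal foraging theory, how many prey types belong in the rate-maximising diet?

E/h in descending order: grasshoppers 2.47, flies 0.925, small beetles 0.6, termites 0.457, ants 0.268 kJ/s. The optimal diet is the largest prefix of this list for which every included type satisfies E_i/h_i > R on the types above it.
Rate on top 1: 0.2627. flies: 0.925 > 0.2627 → include.
Rate on top 2: 0.4878. small beetles: 0.6 > 0.4878 → include.
Rate on top 3: 0.5436. termites: 0.457 < 0.5436 → exclude; stop.
Optimal diet: grasshoppers, flies, small beetles — 3 of 5 types.

3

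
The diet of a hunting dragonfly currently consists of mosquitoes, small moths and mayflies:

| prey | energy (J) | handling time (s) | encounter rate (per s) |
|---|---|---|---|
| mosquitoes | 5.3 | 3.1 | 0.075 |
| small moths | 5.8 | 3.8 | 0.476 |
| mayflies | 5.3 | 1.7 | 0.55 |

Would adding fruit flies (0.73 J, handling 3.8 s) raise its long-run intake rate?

No

On mosquitoes, small moths and mayflies alone, R = ΣλE/(1+Σλh) = 6.073/3.976 = 1.527 J/s.
Profitability of fruit flies: 0.73/3.8 = 0.1921 J/s.
0.1921 < 1.527, so adding fruit flies would lower the average — exclude it.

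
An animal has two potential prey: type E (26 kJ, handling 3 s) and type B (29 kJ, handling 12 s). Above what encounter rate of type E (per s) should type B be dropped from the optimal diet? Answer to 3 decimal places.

The zero-one rule: include type B iff E₂/h₂ > λE₁/(1+λh₁). Equality gives the switch point.
λE₁h₂ = E₂ + λE₂h₁ ⇒ λ = E₂/(E₁h₂ − E₂h₁) = 29/(312 − 87) = 0.1289 per s.

0.129 per s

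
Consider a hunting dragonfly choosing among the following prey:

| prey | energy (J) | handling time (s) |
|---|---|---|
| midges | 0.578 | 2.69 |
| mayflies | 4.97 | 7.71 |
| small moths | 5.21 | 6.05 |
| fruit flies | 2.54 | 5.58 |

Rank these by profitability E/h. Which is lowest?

midges

In descending order of E/h:
small moths: 5.21/6.05 = 0.861 J/s
mayflies: 4.97/7.71 = 0.645 J/s
fruit flies: 2.54/5.58 = 0.455 J/s
midges: 0.578/2.69 = 0.215 J/s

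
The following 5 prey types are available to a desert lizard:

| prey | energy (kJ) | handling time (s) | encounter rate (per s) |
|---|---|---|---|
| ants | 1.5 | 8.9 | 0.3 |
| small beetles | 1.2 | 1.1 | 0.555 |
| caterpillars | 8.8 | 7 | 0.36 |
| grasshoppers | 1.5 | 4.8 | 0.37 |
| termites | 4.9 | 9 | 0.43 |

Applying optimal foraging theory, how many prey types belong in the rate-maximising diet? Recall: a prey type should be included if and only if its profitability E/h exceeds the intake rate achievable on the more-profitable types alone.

2

Profitabilities (E/h, kJ/s): caterpillars 1.26, small beetles 1.09, termites 0.544, grasshoppers 0.312, ants 0.169. Add prey in this order while the next type's profitability exceeds the intake rate on those already taken.
Rate on top 1: 0.9. small beetles: 1.09 > 0.9 → include.
Rate on top 2: 0.9282. termites: 0.544 < 0.9282 → exclude; stop.
Optimal diet: caterpillars, small beetles — 2 of 5 types.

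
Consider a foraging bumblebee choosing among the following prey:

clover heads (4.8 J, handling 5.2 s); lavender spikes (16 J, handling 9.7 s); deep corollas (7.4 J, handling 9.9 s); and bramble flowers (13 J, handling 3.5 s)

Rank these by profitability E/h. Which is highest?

In descending order of E/h:
bramble flowers: 13/3.5 = 3.71 J/s
lavender spikes: 16/9.7 = 1.65 J/s
clover heads: 4.8/5.2 = 0.923 J/s
deep corollas: 7.4/9.9 = 0.747 J/s

bramble flowers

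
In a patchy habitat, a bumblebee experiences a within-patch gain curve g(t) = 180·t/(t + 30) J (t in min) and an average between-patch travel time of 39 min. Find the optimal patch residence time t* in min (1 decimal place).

Maximise g(t)/(T+t): set derivative to zero → g'(t)(T+t) = g(t).
g'(t) = 180·30/(t + 30)². Setting 180·30/(t+30)² = 180t/[(t+30)(39+t)] gives 30(39+t) = t(t+30), so t² = 30×39 = 1170.
t* = √1170 = 34.21 min.

34.2 min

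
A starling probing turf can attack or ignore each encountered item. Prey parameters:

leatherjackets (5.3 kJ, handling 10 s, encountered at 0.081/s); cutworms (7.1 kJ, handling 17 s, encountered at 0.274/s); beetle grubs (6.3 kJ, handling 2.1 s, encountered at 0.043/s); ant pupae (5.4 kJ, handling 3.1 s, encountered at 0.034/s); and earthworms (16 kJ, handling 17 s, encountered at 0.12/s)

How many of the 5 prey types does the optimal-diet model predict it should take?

3

Profitabilities (E/h, kJ/s): beetle grubs 3, ant pupae 1.74, earthworms 0.941, leatherjackets 0.53, cutworms 0.418. Add prey in this order while the next type's profitability exceeds the intake rate on those already taken.
Rate on top 1: 0.2485. ant pupae: 1.74 > 0.2485 → include.
Rate on top 2: 0.3801. earthworms: 0.941 > 0.3801 → include.
Rate on top 3: 0.7338. leatherjackets: 0.53 < 0.7338 → exclude; stop.
Optimal diet: beetle grubs, ant pupae, earthworms — 3 of 5 types.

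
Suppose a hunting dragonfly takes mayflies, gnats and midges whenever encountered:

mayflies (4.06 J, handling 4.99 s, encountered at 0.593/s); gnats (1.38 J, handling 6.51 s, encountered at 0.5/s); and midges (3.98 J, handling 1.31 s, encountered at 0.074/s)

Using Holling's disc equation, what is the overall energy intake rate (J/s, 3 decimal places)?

0.464 J/s

R = (0.593×4.06 + 0.5×1.38 + 0.074×3.98) / (1 + 0.593×4.99 + 0.5×6.51 + 0.074×1.31) = 3.392/7.311 = 0.464 J/s.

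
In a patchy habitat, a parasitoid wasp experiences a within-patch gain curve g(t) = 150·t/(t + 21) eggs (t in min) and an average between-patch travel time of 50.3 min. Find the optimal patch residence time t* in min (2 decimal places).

32.50 min

By the marginal value theorem, leave when the instantaneous gain rate g'(t) equals the habitat-wide average g(t)/(T + t).
g'(t) = 150·21/(t + 21)². Setting 150·21/(t+21)² = 150t/[(t+21)(50.3+t)] gives 21(50.3+t) = t(t+21), so t² = 21×50.3 = 1056.
t* = √1056 = 32.5 min.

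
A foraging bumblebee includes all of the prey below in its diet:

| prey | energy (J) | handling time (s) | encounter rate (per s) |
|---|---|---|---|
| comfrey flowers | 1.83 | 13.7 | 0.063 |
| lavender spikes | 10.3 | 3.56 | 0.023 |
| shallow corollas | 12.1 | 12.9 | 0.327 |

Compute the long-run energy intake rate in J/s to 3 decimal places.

Energy encountered per unit search time: 0.063×1.83 + 0.023×10.3 + 0.327×12.1 = 4.309 J/s.
Handling time per unit search time: 0.063×13.7 + 0.023×3.56 + 0.327×12.9 = 5.163.
Rate = 4.309/(1 + 5.163) = 0.6991 J/s.

0.699 J/s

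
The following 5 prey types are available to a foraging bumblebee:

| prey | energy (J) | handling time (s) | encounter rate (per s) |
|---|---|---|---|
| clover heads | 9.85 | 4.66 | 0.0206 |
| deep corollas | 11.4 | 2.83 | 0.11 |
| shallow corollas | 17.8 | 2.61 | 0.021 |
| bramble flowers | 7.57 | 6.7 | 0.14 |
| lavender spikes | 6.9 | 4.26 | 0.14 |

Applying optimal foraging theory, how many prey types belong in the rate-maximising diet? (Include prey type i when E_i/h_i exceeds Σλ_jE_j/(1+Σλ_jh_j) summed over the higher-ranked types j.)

Profitabilities (E/h, J/s): shallow corollas 6.82, deep corollas 4.03, clover heads 2.11, lavender spikes 1.62, bramble flowers 1.13. Add prey in this order while the next type's profitability exceeds the intake rate on those already taken.
Rate on top 1: 0.3544. deep corollas: 4.03 > 0.3544 → include.
Rate on top 2: 1.192. clover heads: 2.11 > 1.192 → include.
Rate on top 3: 1.252. lavender spikes: 1.62 > 1.252 → include.
Rate on top 4: 1.359. bramble flowers: 1.13 < 1.359 → exclude; stop.
Optimal diet: shallow corollas, deep corollas, clover heads, lavender spikes — 4 of 5 types.

4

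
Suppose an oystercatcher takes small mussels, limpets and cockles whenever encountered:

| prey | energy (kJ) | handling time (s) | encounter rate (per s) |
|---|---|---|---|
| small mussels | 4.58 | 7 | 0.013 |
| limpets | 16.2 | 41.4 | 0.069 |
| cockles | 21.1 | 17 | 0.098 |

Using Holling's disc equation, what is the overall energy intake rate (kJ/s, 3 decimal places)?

Energy encountered per unit search time: 0.013×4.58 + 0.069×16.2 + 0.098×21.1 = 3.245 kJ/s.
Handling time per unit search time: 0.013×7 + 0.069×41.4 + 0.098×17 = 4.614.
Rate = 3.245/(1 + 4.614) = 0.5781 kJ/s.

0.578 kJ/s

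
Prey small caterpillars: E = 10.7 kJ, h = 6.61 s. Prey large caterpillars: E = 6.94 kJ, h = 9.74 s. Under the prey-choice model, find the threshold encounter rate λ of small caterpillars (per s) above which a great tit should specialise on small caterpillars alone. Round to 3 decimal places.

Drop large caterpillars once their profitability E₂/h₂ falls below the rate achievable on small caterpillars alone: E₂/h₂ = λE₁/(1 + λh₁).
Solve for λ: λE₁h₂ = E₂(1 + λh₁) → λ(E₁h₂ − E₂h₁) = E₂ → λ = E₂/(E₁h₂ − E₂h₁).
λ = 6.94/(10.7×9.74 − 6.94×6.61) = 6.94/58.34 = 0.1189 per s.

0.119 per s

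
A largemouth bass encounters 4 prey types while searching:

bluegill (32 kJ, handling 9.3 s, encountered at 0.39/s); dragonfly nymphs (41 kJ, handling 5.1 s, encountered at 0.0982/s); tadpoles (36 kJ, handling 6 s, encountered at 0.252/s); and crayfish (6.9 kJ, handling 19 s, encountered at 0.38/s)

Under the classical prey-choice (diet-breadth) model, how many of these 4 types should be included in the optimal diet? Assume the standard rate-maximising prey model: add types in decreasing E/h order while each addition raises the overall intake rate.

2

Profitabilities (E/h, kJ/s): dragonfly nymphs 8.04, tadpoles 6, bluegill 3.44, crayfish 0.363. Add prey in this order while the next type's profitability exceeds the intake rate on those already taken.
Rate on top 1: 2.683. tadpoles: 6 > 2.683 → include.
Rate on top 2: 4.347. bluegill: 3.44 < 4.347 → exclude; stop.
Optimal diet: dragonfly nymphs, tadpoles — 2 of 4 types.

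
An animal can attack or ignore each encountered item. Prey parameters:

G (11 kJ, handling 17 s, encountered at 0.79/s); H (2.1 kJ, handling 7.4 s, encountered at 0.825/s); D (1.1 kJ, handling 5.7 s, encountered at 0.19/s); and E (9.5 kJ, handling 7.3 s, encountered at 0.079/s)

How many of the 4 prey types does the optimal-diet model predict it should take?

E/h in descending order: E 1.3, G 0.647, H 0.284, D 0.193 kJ/s. The optimal diet is the largest prefix of this list for which every included type satisfies E_i/h_i > R on the types above it.
Rate on top 1: 0.476. G: 0.647 > 0.476 → include.
Rate on top 2: 0.6291. H: 0.284 < 0.6291 → exclude; stop.
Optimal diet: E, G — 2 of 4 types.

2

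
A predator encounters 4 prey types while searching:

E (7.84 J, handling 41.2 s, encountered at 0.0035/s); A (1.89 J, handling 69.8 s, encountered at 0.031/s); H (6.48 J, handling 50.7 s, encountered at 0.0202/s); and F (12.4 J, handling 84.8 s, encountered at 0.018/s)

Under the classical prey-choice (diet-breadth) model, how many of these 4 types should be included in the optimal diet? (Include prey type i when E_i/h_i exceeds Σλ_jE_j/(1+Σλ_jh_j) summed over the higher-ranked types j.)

3

Profitabilities (E/h, J/s): E 0.19, F 0.146, H 0.128, A 0.0271. Add prey in this order while the next type's profitability exceeds the intake rate on those already taken.
Rate on top 1: 0.02398. F: 0.146 > 0.02398 → include.
Rate on top 2: 0.09385. H: 0.128 > 0.09385 → include.
Rate on top 3: 0.1033. A: 0.0271 < 0.1033 → exclude; stop.
Optimal diet: E, F, H — 3 of 4 types.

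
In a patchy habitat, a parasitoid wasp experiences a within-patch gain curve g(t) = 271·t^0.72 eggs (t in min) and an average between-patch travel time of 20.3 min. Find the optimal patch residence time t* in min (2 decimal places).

52.20 min

Optimal t* satisfies g'(t*) = g(t*)/(T + t*).
g'(t) = 0.72·271·t^-0.28. Setting 0.72·271·t^-0.28 = 271·t^0.72/(20.3+t) gives 0.72(20.3+t) = t, so 0.28·t = 0.72×20.3.
t* = 0.72×20.3/0.28 = 52.2 min.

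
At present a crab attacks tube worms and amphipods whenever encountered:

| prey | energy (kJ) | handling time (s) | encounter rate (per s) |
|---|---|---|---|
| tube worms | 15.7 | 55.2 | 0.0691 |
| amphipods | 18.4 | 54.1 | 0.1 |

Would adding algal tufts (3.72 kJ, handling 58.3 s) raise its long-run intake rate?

No

Current rate: (0.0691×15.7 + 0.1×18.4)/(1 + 0.0691×55.2 + 0.1×54.1) = 0.2861 kJ/s.
algal tufts: E/h = 3.72/58.3 = 0.06381 kJ/s.
0.06381 < 0.2861, so adding algal tufts would lower the average — exclude it.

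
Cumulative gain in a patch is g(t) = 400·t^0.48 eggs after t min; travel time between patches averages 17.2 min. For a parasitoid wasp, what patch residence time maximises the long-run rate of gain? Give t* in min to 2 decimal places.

15.88 min

Maximise g(t)/(T+t): set derivative to zero → g'(t)(T+t) = g(t).
g'(t) = 0.48·400·t^-0.52. Setting 0.48·400·t^-0.52 = 400·t^0.48/(17.2+t) gives 0.48(17.2+t) = t, so 0.52·t = 0.48×17.2.
t* = 0.48×17.2/0.52 = 15.88 min.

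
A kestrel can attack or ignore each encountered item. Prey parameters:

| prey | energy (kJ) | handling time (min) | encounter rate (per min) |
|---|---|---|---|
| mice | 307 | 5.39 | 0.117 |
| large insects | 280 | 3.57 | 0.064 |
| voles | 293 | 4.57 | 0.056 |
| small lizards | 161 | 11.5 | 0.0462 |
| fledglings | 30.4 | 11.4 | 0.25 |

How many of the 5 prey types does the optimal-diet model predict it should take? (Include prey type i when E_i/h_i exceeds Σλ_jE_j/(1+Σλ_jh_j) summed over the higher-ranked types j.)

Profitabilities (E/h, kJ/min): large insects 78.4, voles 64.1, mice 57, small lizards 14, fledglings 2.67. Add prey in this order while the next type's profitability exceeds the intake rate on those already taken.
Rate on top 1: 14.59. voles: 64.1 > 14.59 → include.
Rate on top 2: 23.13. mice: 57 > 23.13 → include.
Rate on top 3: 33.21. small lizards: 14 < 33.21 → exclude; stop.
Optimal diet: large insects, voles, mice — 3 of 5 types.

3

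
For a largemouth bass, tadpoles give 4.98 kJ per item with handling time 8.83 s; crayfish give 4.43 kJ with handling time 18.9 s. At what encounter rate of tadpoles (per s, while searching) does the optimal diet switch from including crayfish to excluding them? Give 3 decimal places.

The zero-one rule: include crayfish iff E₂/h₂ > λE₁/(1+λh₁). Equality gives the switch point.
λE₁h₂ = E₂ + λE₂h₁ ⇒ λ = E₂/(E₁h₂ − E₂h₁) = 4.43/(94.12 − 39.12) = 0.08054 per s.

0.081 per s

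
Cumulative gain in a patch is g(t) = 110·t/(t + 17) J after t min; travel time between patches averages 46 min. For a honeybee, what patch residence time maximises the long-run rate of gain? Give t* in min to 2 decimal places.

27.96 min

Optimal t* satisfies g'(t*) = g(t*)/(T + t*).
g'(t) = 110·17/(t + 17)². Setting 110·17/(t+17)² = 110t/[(t+17)(46+t)] gives 17(46+t) = t(t+17), so t² = 17×46 = 782.
t* = √782 = 27.96 min.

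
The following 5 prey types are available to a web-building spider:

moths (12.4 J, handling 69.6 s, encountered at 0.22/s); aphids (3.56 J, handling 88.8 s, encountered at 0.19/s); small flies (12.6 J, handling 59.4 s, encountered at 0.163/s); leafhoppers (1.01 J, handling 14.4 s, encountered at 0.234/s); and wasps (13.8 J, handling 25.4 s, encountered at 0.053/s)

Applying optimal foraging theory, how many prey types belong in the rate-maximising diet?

1

E/h in descending order: wasps 0.543, small flies 0.212, moths 0.178, leafhoppers 0.0701, aphids 0.0401 J/s. The optimal diet is the largest prefix of this list for which every included type satisfies E_i/h_i > R on the types above it.
Rate on top 1: 0.3117. small flies: 0.212 < 0.3117 → exclude; stop.
Optimal diet: wasps — 1 of 5 types.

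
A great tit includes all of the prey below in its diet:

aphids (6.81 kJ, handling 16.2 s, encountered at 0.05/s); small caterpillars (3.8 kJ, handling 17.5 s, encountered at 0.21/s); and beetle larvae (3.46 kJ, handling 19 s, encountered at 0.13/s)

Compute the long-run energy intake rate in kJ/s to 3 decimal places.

R = (0.05×6.81 + 0.21×3.8 + 0.13×3.46) / (1 + 0.05×16.2 + 0.21×17.5 + 0.13×19) = 1.588/7.955 = 0.1997 kJ/s.

0.200 kJ/s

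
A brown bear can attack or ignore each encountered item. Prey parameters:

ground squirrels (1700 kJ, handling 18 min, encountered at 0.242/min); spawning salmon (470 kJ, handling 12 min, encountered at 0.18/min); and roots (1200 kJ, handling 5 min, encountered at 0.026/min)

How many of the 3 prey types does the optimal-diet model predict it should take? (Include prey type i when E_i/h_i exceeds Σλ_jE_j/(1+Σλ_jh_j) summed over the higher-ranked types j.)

2

Rank by E/h (kJ/min): roots 240, ground squirrels 94.4, spawning salmon 39.2. Include each in turn until the next type's E/h falls below the running intake rate.
Rate on top 1: 27.61. ground squirrels: 94.4 > 27.61 → include.
Rate on top 2: 80.68. spawning salmon: 39.2 < 80.68 → exclude; stop.
Optimal diet: roots, ground squirrels — 2 of 3 types.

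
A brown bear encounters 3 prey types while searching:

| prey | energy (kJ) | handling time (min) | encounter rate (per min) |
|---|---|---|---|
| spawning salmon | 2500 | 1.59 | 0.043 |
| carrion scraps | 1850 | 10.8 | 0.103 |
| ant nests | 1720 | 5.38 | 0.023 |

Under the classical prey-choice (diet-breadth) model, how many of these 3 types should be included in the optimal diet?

3

Profitabilities (E/h, kJ/min): spawning salmon 1.57e+03, ant nests 320, carrion scraps 171. Add prey in this order while the next type's profitability exceeds the intake rate on those already taken.
Rate on top 1: 100.6. ant nests: 320 > 100.6 → include.
Rate on top 2: 123.4. carrion scraps: 171 > 123.4 → include.
Optimal diet: spawning salmon, ant nests, carrion scraps — 3 of 3 types.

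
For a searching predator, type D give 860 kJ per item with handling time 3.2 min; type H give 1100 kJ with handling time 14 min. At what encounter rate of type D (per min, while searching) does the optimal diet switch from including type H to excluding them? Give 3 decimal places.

At the threshold, the rate on type D alone equals the profitability of type H: λ·860/(1 + λ·3.2) = 1100/14 = 78.57.
Rearranging, λ(860 − 78.57×3.2) = 78.57, so λ = 78.57/608.6 = 0.1291 per min.

0.129 per min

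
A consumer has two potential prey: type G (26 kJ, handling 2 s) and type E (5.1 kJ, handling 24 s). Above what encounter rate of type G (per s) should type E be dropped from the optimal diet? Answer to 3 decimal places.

0.008 per s

At the threshold, the rate on type G alone equals the profitability of type E: λ·26/(1 + λ·2) = 5.1/24 = 0.2125.
Rearranging, λ(26 − 0.2125×2) = 0.2125, so λ = 0.2125/25.57 = 0.008309 per s.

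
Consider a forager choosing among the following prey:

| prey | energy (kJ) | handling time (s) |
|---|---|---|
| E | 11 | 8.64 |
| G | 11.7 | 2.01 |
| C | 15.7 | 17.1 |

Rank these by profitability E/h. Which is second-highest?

Profitability E/h (kJ/s): E = 11/8.64 = 1.27, G = 11.7/2.01 = 5.82, C = 15.7/17.1 = 0.918.
Ranked: G > E > C.

E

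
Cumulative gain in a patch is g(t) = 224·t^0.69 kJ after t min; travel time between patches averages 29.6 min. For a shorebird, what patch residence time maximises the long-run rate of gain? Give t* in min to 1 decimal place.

65.9 min

By the marginal value theorem, leave when the instantaneous gain rate g'(t) equals the habitat-wide average g(t)/(T + t).
g'(t) = 0.69·224·t^-0.31. Setting 0.69·224·t^-0.31 = 224·t^0.69/(29.6+t) gives 0.69(29.6+t) = t, so 0.31·t = 0.69×29.6.
t* = 0.69×29.6/0.31 = 65.88 min.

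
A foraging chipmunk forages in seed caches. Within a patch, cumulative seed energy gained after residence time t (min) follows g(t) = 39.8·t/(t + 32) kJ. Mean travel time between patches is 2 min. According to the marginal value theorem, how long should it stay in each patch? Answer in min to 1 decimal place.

Optimal t* satisfies g'(t*) = g(t*)/(T + t*).
g'(t) = 39.8·32/(t + 32)². Setting 39.8·32/(t+32)² = 39.8t/[(t+32)(2+t)] gives 32(2+t) = t(t+32), so t² = 32×2 = 64.
t* = √64 = 8 min.

8.0 min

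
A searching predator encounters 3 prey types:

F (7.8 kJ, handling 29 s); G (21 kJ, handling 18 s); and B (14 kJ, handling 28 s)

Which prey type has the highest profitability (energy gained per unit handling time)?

In descending order of E/h:
G: 21/18 = 1.17 kJ/s
B: 14/28 = 0.5 kJ/s
F: 7.8/29 = 0.269 kJ/s

G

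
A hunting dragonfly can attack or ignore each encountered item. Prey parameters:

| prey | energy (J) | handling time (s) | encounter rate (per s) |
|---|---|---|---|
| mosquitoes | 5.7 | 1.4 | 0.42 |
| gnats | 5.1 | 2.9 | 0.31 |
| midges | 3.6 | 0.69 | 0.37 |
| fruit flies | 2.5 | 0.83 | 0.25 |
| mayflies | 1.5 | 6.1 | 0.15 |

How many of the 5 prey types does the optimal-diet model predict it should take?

Profitabilities (E/h, J/s): midges 5.22, mosquitoes 4.07, fruit flies 3.01, gnats 1.76, mayflies 0.246. Add prey in this order while the next type's profitability exceeds the intake rate on those already taken.
Rate on top 1: 1.061. mosquitoes: 4.07 > 1.061 → include.
Rate on top 2: 2.021. fruit flies: 3.01 > 2.021 → include.
Rate on top 3: 2.122. gnats: 1.76 < 2.122 → exclude; stop.
Optimal diet: midges, mosquitoes, fruit flies — 3 of 5 types.

3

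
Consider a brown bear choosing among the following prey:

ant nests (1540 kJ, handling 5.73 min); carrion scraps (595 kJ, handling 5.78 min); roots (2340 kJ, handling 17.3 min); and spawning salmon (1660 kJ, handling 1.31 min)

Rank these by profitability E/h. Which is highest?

spawning salmon

Profitability E/h (kJ/min): ant nests = 1540/5.73 = 269, carrion scraps = 595/5.78 = 103, roots = 2340/17.3 = 135, spawning salmon = 1660/1.31 = 1.27e+03.
Ranked: spawning salmon > ant nests > roots > carrion scraps.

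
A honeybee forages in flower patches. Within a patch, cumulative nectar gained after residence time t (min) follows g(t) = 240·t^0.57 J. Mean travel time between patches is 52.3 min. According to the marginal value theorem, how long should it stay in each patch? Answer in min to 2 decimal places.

Optimal t* satisfies g'(t*) = g(t*)/(T + t*).
g'(t) = 0.57·240·t^-0.43. Setting 0.57·240·t^-0.43 = 240·t^0.57/(52.3+t) gives 0.57(52.3+t) = t, so 0.43·t = 0.57×52.3.
t* = 0.57×52.3/0.43 = 69.33 min.

69.33 min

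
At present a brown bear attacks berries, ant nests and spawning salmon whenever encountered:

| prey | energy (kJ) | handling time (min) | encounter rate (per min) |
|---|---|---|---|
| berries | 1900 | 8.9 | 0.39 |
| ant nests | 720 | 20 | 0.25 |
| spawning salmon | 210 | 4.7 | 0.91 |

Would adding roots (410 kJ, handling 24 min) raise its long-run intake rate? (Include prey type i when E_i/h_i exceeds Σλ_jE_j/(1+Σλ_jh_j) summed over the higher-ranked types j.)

No

On berries, ant nests and spawning salmon alone, R = ΣλE/(1+Σλh) = 1112/13.75 = 80.89 kJ/min.
roots: E/h = 410/24 = 17.08 kJ/min.
17.08 < 80.89, so adding roots would lower the average — exclude it.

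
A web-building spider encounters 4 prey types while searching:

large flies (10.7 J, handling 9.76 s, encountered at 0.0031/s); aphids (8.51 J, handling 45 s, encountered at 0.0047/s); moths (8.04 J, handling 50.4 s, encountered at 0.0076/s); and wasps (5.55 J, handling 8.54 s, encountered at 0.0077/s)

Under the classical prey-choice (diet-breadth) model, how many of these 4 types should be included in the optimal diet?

4

E/h in descending order: large flies 1.1, wasps 0.65, aphids 0.189, moths 0.16 J/s. The optimal diet is the largest prefix of this list for which every included type satisfies E_i/h_i > R on the types above it.
Rate on top 1: 0.0322. wasps: 0.65 > 0.0322 → include.
Rate on top 2: 0.06926. aphids: 0.189 > 0.06926 → include.
Rate on top 3: 0.08864. moths: 0.16 > 0.08864 → include.
Optimal diet: large flies, wasps, aphids, moths — 4 of 4 types.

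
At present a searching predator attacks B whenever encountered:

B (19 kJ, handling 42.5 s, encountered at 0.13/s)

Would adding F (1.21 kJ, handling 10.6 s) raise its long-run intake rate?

No

On B alone, R = ΣλE/(1+Σλh) = 2.47/6.525 = 0.3785 kJ/s.
F: E/h = 1.21/10.6 = 0.1142 kJ/s.
Since 0.1142 < R, time spent handling F is better spent searching.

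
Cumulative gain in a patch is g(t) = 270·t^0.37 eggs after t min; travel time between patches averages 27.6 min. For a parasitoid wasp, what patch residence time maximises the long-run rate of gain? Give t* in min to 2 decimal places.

16.21 min

Maximise g(t)/(T+t): set derivative to zero → g'(t)(T+t) = g(t).
g'(t) = 0.37·270·t^-0.63. Setting 0.37·270·t^-0.63 = 270·t^0.37/(27.6+t) gives 0.37(27.6+t) = t, so 0.63·t = 0.37×27.6.
t* = 0.37×27.6/0.63 = 16.21 min.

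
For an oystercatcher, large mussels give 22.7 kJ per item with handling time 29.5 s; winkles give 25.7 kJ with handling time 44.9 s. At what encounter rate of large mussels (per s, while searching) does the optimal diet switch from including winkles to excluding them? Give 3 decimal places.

Drop winkles once their profitability E₂/h₂ falls below the rate achievable on large mussels alone: E₂/h₂ = λE₁/(1 + λh₁).
Solve for λ: λE₁h₂ = E₂(1 + λh₁) → λ(E₁h₂ − E₂h₁) = E₂ → λ = E₂/(E₁h₂ − E₂h₁).
λ = 25.7/(22.7×44.9 − 25.7×29.5) = 25.7/261.1 = 0.09844 per s.

0.098 per s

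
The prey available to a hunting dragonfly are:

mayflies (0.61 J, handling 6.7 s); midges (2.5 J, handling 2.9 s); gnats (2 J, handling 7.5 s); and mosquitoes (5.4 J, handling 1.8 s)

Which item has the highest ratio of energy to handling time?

Profitability E/h (J/s): mayflies = 0.61/6.7 = 0.091, midges = 2.5/2.9 = 0.862, gnats = 2/7.5 = 0.267, mosquitoes = 5.4/1.8 = 3.
Ranked: mosquitoes > midges > gnats > mayflies.

mosquitoes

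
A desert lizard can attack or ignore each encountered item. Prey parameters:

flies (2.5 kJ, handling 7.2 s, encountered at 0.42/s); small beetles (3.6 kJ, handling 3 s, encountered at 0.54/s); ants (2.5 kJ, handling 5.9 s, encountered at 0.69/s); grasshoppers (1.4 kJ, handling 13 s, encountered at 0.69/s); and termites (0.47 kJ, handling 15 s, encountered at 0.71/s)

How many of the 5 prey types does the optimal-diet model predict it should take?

1

Profitabilities (E/h, kJ/s): small beetles 1.2, ants 0.424, flies 0.347, grasshoppers 0.108, termites 0.0313. Add prey in this order while the next type's profitability exceeds the intake rate on those already taken.
Rate on top 1: 0.742. ants: 0.424 < 0.742 → exclude; stop.
Optimal diet: small beetles — 1 of 5 types.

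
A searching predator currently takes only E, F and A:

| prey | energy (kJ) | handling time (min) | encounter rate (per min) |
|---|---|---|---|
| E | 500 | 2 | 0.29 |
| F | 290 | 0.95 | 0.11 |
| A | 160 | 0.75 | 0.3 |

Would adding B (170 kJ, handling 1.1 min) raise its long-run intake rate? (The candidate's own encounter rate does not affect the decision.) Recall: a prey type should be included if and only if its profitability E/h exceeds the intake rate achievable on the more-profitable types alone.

Current rate: (0.29×500 + 0.11×290 + 0.3×160)/(1 + 0.29×2 + 0.11×0.95 + 0.3×0.75) = 117.8 kJ/min.
Profitability of B: 170/1.1 = 154.5 kJ/min.
Since 154.5 > R, including B increases the long-run rate.

Yes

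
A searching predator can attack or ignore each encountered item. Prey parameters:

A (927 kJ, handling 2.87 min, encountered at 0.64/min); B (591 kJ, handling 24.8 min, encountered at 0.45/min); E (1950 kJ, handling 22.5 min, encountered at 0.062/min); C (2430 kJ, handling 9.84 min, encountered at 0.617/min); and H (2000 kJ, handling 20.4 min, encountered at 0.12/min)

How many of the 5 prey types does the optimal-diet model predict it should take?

Profitabilities (E/h, kJ/min): A 323, C 247, H 98, E 86.7, B 23.8. Add prey in this order while the next type's profitability exceeds the intake rate on those already taken.
Rate on top 1: 209.1. C: 247 > 209.1 → include.
Rate on top 2: 234.9. H: 98 < 234.9 → exclude; stop.
Optimal diet: A, C — 2 of 5 types.

2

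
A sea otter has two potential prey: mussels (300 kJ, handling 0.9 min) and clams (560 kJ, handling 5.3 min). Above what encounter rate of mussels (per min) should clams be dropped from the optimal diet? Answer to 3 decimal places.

At the threshold, the rate on mussels alone equals the profitability of clams: λ·300/(1 + λ·0.9) = 560/5.3 = 105.7.
Rearranging, λ(300 − 105.7×0.9) = 105.7, so λ = 105.7/204.9 = 0.5157 per min.

0.516 per min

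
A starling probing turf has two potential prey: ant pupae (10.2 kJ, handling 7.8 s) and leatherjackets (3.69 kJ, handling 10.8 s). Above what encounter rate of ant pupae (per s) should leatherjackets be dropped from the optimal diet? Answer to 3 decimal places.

The zero-one rule: include leatherjackets iff E₂/h₂ > λE₁/(1+λh₁). Equality gives the switch point.
λE₁h₂ = E₂ + λE₂h₁ ⇒ λ = E₂/(E₁h₂ − E₂h₁) = 3.69/(110.2 − 28.78) = 0.04534 per s.

0.045 per s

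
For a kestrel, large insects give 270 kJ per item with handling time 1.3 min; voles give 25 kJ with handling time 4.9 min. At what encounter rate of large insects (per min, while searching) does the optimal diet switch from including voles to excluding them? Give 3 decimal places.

Drop voles once their profitability E₂/h₂ falls below the rate achievable on large insects alone: E₂/h₂ = λE₁/(1 + λh₁).
Solve for λ: λE₁h₂ = E₂(1 + λh₁) → λ(E₁h₂ − E₂h₁) = E₂ → λ = E₂/(E₁h₂ − E₂h₁).
λ = 25/(270×4.9 − 25×1.3) = 25/1290 = 0.01937 per min.

0.019 per min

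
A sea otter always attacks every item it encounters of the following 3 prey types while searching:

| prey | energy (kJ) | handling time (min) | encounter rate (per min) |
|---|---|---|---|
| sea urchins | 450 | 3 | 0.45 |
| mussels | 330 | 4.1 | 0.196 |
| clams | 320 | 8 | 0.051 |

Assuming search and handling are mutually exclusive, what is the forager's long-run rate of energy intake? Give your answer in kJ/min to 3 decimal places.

Energy encountered per unit search time: 0.45×450 + 0.196×330 + 0.051×320 = 283.5 kJ/min.
Handling time per unit search time: 0.45×3 + 0.196×4.1 + 0.051×8 = 2.562.
Rate = 283.5/(1 + 2.562) = 79.6 kJ/min.

79.599 kJ/min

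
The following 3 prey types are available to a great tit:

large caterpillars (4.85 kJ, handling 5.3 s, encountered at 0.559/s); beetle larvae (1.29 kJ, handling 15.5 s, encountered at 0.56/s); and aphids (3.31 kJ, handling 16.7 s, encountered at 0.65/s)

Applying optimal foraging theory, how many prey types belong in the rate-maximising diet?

E/h in descending order: large caterpillars 0.915, aphids 0.198, beetle larvae 0.0832 kJ/s. The optimal diet is the largest prefix of this list for which every included type satisfies E_i/h_i > R on the types above it.
Rate on top 1: 0.6842. aphids: 0.198 < 0.6842 → exclude; stop.
Optimal diet: large caterpillars — 1 of 3 types.

1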